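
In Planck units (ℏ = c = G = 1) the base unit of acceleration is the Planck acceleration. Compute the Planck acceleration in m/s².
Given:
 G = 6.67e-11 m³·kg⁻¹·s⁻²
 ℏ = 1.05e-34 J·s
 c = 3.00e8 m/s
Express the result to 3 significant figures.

a_P = √(c⁷/(ℏG))
  = √(3.12e103)
  = 5.59e51 m/s²

5.59e51 m/s²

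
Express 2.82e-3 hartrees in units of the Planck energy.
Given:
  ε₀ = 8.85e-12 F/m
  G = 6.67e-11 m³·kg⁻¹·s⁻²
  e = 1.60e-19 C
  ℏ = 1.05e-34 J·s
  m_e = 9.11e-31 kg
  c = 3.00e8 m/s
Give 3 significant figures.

6.31e-30

hartree: E_h = m_e e⁴/(4πε₀ℏ)² = 4.38e-18 J
Planck energy: E_P = √(ℏc⁵/G) = 1.96e9 J
2.82e-3 × 4.38e-18 / 1.96e9 = 6.31e-30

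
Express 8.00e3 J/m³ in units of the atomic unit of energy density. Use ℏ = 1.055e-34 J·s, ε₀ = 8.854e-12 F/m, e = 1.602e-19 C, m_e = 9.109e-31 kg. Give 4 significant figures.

2.731e-10

atomic unit of energy density: u_au = E_h/a₀³ = m_e⁴e¹⁰/((4πε₀)⁵ℏ⁸) = 2.929e13 J/m³.
8.00e3 / 2.929e13 = 2.731e-10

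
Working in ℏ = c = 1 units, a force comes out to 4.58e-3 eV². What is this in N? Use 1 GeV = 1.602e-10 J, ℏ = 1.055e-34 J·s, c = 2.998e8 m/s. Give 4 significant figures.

3.716e-15 N

Force is [E]/[L] = [E]²/(ℏc); restore (ℏc)⁻¹.
1 GeV² → 1/(ℏc) × (1 GeV in J)² = 8.114e5 N.
Convert the energy scale: 4.58e-3 eV² = 4.58e-21 GeV².
Result: 4.58e-21 × 8.114e5 = 3.716e-15 N.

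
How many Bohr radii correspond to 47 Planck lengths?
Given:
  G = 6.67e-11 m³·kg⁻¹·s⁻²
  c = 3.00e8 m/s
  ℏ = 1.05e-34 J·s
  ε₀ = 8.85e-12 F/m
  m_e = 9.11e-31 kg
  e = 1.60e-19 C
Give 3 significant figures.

1.44e-23

Planck length: ℓ_P = √(ℏG/c³) = 1.61e-35 m
Bohr radius: a₀ = 4πε₀ℏ²/(m_e e²) = 5.26e-11 m
47 × 1.61e-35 / 5.26e-11 = 1.44e-23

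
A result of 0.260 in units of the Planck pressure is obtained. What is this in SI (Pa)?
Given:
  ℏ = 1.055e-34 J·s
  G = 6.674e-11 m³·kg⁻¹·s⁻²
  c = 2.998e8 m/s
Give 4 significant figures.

One Planck pressure: p_P = c⁷/(ℏG²) = 4.632e113 Pa.
0.260 × 4.632e113 Pa = 1.204e113 Pa

1.204e113 Pa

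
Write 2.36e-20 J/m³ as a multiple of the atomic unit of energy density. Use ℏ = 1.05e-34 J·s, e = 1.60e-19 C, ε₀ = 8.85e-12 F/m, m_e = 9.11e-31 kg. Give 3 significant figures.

atomic unit of energy density: u_au = E_h/a₀³ = m_e⁴e¹⁰/((4πε₀)⁵ℏ⁸) = 3.01e13 J/m³.
2.36e-20 / 3.01e13 = 7.83e-34

7.83e-34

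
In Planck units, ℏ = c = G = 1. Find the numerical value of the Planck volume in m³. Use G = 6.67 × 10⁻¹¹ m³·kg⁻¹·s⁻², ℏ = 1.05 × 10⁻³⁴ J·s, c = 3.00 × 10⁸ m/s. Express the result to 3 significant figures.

The unique combination of the constants set to 1 with dimensions of volume is V_P = (ℏG/c³)^(3/2).
  = √(1.75 × 10⁻²⁰⁹)
  = 4.18 × 10⁻¹⁰⁵ m³

4.18 × 10⁻¹⁰⁵ m³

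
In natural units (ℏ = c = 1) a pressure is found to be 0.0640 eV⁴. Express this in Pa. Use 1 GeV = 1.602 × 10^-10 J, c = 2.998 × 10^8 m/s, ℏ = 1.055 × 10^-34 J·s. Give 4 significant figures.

Pressure is [E]/[L]³ = [E]⁴/(ℏc)³.
1 GeV⁴ → 1/(ℏc)³ × (1 GeV in J)⁴ = 2.082 × 10^37 Pa.
Convert the energy scale: 0.0640 eV⁴ = 6.40 × 10^-38 GeV⁴.
Result: 6.40 × 10^-38 × 2.082 × 10^37 = 1.332 Pa.

1.332 Pa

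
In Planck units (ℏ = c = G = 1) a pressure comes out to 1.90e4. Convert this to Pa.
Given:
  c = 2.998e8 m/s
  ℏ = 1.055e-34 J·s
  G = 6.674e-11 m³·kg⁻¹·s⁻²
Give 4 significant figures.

One Planck pressure: p_P = c⁷/(ℏG²) = 4.632e113 Pa.
1.90e4 × 4.632e113 Pa = 8.801e117 Pa

8.801e117 Pa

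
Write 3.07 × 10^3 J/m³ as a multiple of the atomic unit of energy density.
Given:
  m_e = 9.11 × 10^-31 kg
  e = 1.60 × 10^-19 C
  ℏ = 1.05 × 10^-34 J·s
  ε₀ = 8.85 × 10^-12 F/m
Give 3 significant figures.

1.02 × 10^-10

atomic unit of energy density: u_au = E_h/a₀³ = m_e⁴e¹⁰/((4πε₀)⁵ℏ⁸) = 3.01 × 10^13 J/m³.
3.07 × 10^3 / 3.01 × 10^13 = 1.02 × 10^-10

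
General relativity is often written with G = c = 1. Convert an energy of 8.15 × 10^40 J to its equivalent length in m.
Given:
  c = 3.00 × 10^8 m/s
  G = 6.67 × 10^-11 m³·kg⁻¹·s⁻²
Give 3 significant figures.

Energy → length via G/c⁴.
8.15 × 10^40 J × (G/c⁴) = 6.71 × 10^-4 m

6.71 × 10^-4 m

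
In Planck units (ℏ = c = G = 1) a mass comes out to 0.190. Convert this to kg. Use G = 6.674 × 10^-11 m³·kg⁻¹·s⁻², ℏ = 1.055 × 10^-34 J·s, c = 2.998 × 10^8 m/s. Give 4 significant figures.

One Planck mass: m_P = √(ℏc/G) = 2.177 × 10^-8 kg.
0.190 × 2.177 × 10^-8 kg = 4.136 × 10^-9 kg

4.136 × 10^-9 kg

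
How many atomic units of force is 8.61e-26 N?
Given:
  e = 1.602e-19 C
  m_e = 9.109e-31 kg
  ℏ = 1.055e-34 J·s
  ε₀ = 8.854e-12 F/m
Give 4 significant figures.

1.047e-18

atomic unit of force: F_au = E_h/a₀ = m_e²e⁶/((4πε₀)³ℏ⁴) = 8.220e-8 N.
8.61e-26 / 8.220e-8 = 1.047e-18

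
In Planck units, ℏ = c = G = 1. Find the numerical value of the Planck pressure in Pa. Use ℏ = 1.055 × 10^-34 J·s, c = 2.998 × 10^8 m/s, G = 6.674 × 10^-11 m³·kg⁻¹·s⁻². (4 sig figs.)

From ℏ = c = G = 1 the pressure scale is p_P = c⁷/(ℏG²).
  = 2.177 × 10^59 / 4.699 × 10^-55
  = 4.632 × 10^113 Pa

4.632 × 10^113 Pa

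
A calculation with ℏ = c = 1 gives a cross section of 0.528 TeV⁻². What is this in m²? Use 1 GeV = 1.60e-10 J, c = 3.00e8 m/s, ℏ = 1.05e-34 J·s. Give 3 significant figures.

Area is [L]² = [E]⁻²·(ℏc)²; restore (ℏc)².
1 GeV⁻² → (ℏc)² × (1 GeV in J)⁻² = 3.88e-32 m².
Convert the energy scale: 0.528 TeV⁻² = 5.28e-7 GeV⁻².
Result: 5.28e-7 × 3.88e-32 = 2.05e-38 m².

2.05e-38 m²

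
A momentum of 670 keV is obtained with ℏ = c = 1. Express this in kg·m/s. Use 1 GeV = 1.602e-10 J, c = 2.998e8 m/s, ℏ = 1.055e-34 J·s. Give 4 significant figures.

Momentum is [E]/c; divide by c.
1 GeV → 1/c × (1 GeV in J) = 5.344e-19 kg·m/s.
Convert the energy scale: 670 keV = 6.70e-4 GeV.
Result: 6.70e-4 × 5.344e-19 = 3.580e-22 kg·m/s.

3.580e-22 kg·m/s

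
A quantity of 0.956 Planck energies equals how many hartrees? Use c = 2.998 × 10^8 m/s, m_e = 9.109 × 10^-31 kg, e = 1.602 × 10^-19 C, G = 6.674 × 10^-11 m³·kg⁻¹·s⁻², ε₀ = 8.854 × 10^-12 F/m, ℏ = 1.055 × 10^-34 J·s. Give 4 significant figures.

4.296 × 10^26

Planck energy: E_P = √(ℏc⁵/G) = 1.957 × 10^9 J
hartree: E_h = m_e e⁴/(4πε₀ℏ)² = 4.354 × 10^-18 J
0.956 × 1.957 × 10^9 / 4.354 × 10^-18 = 4.296 × 10^26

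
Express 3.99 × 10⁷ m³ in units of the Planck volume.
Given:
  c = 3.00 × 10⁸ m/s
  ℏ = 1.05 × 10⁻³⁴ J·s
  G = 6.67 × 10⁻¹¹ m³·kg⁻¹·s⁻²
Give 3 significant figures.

9.55 × 10¹¹¹

Planck volume: V_P = (ℏG/c³)^(3/2) = 4.18 × 10⁻¹⁰⁵ m³.
3.99 × 10⁷ / 4.18 × 10⁻¹⁰⁵ = 9.55 × 10¹¹¹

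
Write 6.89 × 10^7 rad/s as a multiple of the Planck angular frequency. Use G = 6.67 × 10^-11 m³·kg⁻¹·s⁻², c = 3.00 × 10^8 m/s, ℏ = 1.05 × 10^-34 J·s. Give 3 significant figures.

3.70 × 10^-36

Planck angular frequency: ω_P = √(c⁵/(ℏG)) = 1.86 × 10^43 rad/s.
6.89 × 10^7 / 1.86 × 10^43 = 3.70 × 10^-36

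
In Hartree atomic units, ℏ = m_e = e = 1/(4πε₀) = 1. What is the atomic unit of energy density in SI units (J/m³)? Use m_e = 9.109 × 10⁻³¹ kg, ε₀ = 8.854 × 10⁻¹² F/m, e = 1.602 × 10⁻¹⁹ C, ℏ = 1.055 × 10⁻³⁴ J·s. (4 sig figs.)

2.929 × 10¹³ J/m³

Dimensional analysis gives u_au = E_h/a₀³ = m_e⁴e¹⁰/((4πε₀)⁵ℏ⁸).
E_h = 4.354 × 10⁻¹⁸ J
a₀ = 5.297 × 10⁻¹¹ m
E_h/a₀³ = 2.929 × 10¹³ J/m³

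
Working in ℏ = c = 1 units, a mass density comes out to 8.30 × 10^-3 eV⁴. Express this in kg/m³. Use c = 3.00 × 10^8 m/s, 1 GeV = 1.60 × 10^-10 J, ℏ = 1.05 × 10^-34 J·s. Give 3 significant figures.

1.93 × 10^-18 kg/m³

Mass density is [E]/(c²[L]³) = [E]⁴/(ℏ³c⁵).
1 GeV⁴ → 1/(ℏ³c⁵) × (1 GeV in J)⁴ = 2.33 × 10^20 kg/m³.
Convert the energy scale: 8.30 × 10^-3 eV⁴ = 8.30 × 10^-39 GeV⁴.
Result: 8.30 × 10^-39 × 2.33 × 10^20 = 1.93 × 10^-18 kg/m³.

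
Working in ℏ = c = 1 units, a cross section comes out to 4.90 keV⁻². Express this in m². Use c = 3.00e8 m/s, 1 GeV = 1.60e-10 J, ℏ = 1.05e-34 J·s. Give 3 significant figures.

1.90e-19 m²

Area is [L]² = [E]⁻²·(ℏc)²; restore (ℏc)².
1 GeV⁻² → (ℏc)² × (1 GeV in J)⁻² = 3.88e-32 m².
Convert the energy scale: 4.90 keV⁻² = 4.90e12 GeV⁻².
Result: 4.90e12 × 3.88e-32 = 1.90e-19 m².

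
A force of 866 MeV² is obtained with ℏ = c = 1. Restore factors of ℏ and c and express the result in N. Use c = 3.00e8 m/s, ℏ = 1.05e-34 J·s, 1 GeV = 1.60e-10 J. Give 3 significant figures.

704 N

Force is [E]/[L] = [E]²/(ℏc); restore (ℏc)⁻¹.
1 GeV² → 1/(ℏc) × (1 GeV in J)² = 8.13e5 N.
Convert the energy scale: 866 MeV² = 8.66e-4 GeV².
Result: 8.66e-4 × 8.13e5 = 704 N.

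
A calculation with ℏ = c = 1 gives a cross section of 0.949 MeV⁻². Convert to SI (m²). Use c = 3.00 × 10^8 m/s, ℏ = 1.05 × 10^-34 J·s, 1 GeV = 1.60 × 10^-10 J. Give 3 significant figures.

3.68 × 10^-26 m²

Area is [L]² = [E]⁻²·(ℏc)²; restore (ℏc)².
1 GeV⁻² → (ℏc)² × (1 GeV in J)⁻² = 3.88 × 10^-32 m².
Convert the energy scale: 0.949 MeV⁻² = 9.49 × 10^5 GeV⁻².
Result: 9.49 × 10^5 × 3.88 × 10^-32 = 3.68 × 10^-26 m².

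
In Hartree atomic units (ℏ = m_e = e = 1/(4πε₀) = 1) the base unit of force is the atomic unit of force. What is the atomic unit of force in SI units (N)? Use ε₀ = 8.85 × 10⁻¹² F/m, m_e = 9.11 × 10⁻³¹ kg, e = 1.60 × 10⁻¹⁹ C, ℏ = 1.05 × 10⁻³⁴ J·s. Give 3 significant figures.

F_au = E_h/a₀ = m_e²e⁶/((4πε₀)³ℏ⁴)
E_h = 4.38 × 10⁻¹⁸ J
a₀ = 5.26 × 10⁻¹¹ m
E_h/a₀ = 8.33 × 10⁻⁸ N

8.33 × 10⁻⁸ N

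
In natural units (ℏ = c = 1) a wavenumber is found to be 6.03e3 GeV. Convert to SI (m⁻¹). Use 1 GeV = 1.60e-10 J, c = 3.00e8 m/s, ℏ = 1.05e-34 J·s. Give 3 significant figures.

Inverse length is [E]/(ℏc).
1 GeV → 1/(ℏc) × (1 GeV in J) = 5.08e15 m⁻¹.
Result: 6.03e3 × 5.08e15 = 3.06e19 m⁻¹.

3.06e19 m⁻¹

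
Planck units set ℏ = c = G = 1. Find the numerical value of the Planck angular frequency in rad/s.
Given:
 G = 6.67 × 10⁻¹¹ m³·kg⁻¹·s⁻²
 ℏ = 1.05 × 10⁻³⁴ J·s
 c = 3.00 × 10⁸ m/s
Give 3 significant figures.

1.86 × 10⁴³ rad/s

Dimensional analysis gives ω_P = √(c⁵/(ℏG)).
  = √(3.47 × 10⁸⁶)
  = 1.86 × 10⁴³ rad/s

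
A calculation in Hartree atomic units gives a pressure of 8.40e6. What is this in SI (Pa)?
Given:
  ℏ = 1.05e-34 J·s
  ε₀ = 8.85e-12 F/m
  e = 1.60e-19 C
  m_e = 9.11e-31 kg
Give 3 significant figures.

One atomic unit of pressure: P_au = E_h/a₀³ = m_e⁴e¹⁰/((4πε₀)⁵ℏ⁸) = 3.01e13 Pa.
8.40e6 × 3.01e13 Pa = 2.53e20 Pa

2.53e20 Pa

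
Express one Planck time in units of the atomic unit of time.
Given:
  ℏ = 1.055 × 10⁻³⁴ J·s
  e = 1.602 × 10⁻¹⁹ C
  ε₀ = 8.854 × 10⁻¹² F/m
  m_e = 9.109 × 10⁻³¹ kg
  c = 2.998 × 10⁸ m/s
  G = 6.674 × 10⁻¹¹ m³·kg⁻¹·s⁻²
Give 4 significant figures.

2.225 × 10⁻²⁷

Planck time: t_P = √(ℏG/c⁵) = 5.392 × 10⁻⁴⁴ s
atomic unit of time: τ_au = (4πε₀)²ℏ³/(m_e e⁴) = 2.423 × 10⁻¹⁷ s
ratio = 5.392 × 10⁻⁴⁴ / 2.423 × 10⁻¹⁷ = 2.225 × 10⁻²⁷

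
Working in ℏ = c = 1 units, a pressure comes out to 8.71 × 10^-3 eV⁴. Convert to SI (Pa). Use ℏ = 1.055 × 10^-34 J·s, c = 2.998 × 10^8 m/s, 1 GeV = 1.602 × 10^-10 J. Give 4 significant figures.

0.1813 Pa

Pressure is [E]/[L]³ = [E]⁴/(ℏc)³.
1 GeV⁴ → 1/(ℏc)³ × (1 GeV in J)⁴ = 2.082 × 10^37 Pa.
Convert the energy scale: 8.71 × 10^-3 eV⁴ = 8.71 × 10^-39 GeV⁴.
Result: 8.71 × 10^-39 × 2.082 × 10^37 = 0.1813 Pa.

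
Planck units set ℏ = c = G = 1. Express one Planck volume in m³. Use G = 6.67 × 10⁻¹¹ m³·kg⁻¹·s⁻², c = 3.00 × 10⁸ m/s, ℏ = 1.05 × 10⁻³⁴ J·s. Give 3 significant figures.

4.18 × 10⁻¹⁰⁵ m³

The unique combination of the constants set to 1 with dimensions of volume is V_P = (ℏG/c³)^(3/2).
  = √(1.75 × 10⁻²⁰⁹)
  = 4.18 × 10⁻¹⁰⁵ m³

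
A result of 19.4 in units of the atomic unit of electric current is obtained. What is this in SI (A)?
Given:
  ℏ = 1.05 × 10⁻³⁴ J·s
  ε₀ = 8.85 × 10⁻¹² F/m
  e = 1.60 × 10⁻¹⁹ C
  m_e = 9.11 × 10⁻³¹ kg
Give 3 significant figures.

0.129 A

One atomic unit of electric current: I_au = e E_h/ℏ = m_e e⁵/((4πε₀)²ℏ³) = 6.67 × 10⁻³ A.
19.4 × 6.67 × 10⁻³ A = 0.129 A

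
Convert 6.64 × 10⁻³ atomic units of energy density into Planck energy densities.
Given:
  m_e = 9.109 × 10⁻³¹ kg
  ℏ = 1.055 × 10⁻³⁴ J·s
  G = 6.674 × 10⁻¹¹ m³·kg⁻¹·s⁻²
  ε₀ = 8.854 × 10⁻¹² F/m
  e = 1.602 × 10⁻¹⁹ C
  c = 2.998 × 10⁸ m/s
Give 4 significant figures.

atomic unit of energy density: u_au = E_h/a₀³ = m_e⁴e¹⁰/((4πε₀)⁵ℏ⁸) = 2.929 × 10¹³ J/m³
Planck energy density: u_P = c⁷/(ℏG²) = 4.632 × 10¹¹³ J/m³
6.64 × 10⁻³ × 2.929 × 10¹³ / 4.632 × 10¹¹³ = 4.199 × 10⁻¹⁰³

4.199 × 10⁻¹⁰³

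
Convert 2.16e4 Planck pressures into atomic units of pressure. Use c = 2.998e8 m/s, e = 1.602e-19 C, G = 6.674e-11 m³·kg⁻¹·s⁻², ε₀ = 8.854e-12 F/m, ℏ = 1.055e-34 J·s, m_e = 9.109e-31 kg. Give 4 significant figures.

Planck pressure: p_P = c⁷/(ℏG²) = 4.632e113 Pa
atomic unit of pressure: P_au = E_h/a₀³ = m_e⁴e¹⁰/((4πε₀)⁵ℏ⁸) = 2.929e13 Pa
2.16e4 × 4.632e113 / 2.929e13 = 3.416e104

3.416e104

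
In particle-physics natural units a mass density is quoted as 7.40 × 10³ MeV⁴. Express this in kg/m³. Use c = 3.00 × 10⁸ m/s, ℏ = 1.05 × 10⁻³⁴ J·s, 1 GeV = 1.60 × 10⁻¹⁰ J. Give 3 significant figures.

1.72 × 10¹² kg/m³

Mass density is [E]/(c²[L]³) = [E]⁴/(ℏ³c⁵).
1 GeV⁴ → 1/(ℏ³c⁵) × (1 GeV in J)⁴ = 2.33 × 10²⁰ kg/m³.
Convert the energy scale: 7.40 × 10³ MeV⁴ = 7.40 × 10⁻⁹ GeV⁴.
Result: 7.40 × 10⁻⁹ × 2.33 × 10²⁰ = 1.72 × 10¹² kg/m³.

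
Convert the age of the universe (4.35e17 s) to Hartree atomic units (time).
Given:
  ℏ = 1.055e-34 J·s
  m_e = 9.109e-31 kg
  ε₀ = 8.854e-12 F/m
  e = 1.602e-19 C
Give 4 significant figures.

atomic unit of time: τ_au = (4πε₀)²ℏ³/(m_e e⁴) = 2.423e-17 s.
4.35e17 / 2.423e-17 = 1.795e34

1.795e34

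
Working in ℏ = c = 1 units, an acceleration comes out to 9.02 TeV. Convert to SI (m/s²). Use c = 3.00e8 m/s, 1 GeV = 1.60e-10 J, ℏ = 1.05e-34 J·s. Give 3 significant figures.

4.12e36 m/s²

Acceleration is [L]/[T]² = c·[E]/ℏ.
1 GeV → c/ℏ × (1 GeV in J) = 4.57e32 m/s².
Convert the energy scale: 9.02 TeV = 9.02e3 GeV.
Result: 9.02e3 × 4.57e32 = 4.12e36 m/s².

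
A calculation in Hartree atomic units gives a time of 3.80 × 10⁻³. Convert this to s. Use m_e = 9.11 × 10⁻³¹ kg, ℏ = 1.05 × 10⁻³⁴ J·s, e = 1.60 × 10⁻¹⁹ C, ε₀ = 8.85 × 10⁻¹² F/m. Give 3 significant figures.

9.11 × 10⁻²⁰ s

One atomic unit of time: τ_au = (4πε₀)²ℏ³/(m_e e⁴) = 2.40 × 10⁻¹⁷ s.
3.80 × 10⁻³ × 2.40 × 10⁻¹⁷ s = 9.11 × 10⁻²⁰ s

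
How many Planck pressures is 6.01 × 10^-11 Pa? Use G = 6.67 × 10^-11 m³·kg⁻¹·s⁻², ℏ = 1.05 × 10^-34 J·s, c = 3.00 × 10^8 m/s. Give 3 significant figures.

Planck pressure: p_P = c⁷/(ℏG²) = 4.68 × 10^113 Pa.
6.01 × 10^-11 / 4.68 × 10^113 = 1.28 × 10^-124

1.28 × 10^-124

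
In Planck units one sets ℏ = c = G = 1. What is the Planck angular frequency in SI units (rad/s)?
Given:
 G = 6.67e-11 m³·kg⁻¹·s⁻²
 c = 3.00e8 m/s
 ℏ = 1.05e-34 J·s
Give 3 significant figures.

1.86e43 rad/s

ω_P = √(c⁵/(ℏG))
  = √(3.47e86)
  = 1.86e43 rad/s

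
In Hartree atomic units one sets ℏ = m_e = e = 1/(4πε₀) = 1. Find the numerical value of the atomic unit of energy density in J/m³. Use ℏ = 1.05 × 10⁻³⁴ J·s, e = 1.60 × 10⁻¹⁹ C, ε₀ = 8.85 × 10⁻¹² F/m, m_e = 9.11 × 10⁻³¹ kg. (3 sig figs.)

u_au = E_h/a₀³ = m_e⁴e¹⁰/((4πε₀)⁵ℏ⁸)
E_h = 4.38 × 10⁻¹⁸ J
a₀ = 5.26 × 10⁻¹¹ m
E_h/a₀³ = 3.01 × 10¹³ J/m³

3.01 × 10¹³ J/m³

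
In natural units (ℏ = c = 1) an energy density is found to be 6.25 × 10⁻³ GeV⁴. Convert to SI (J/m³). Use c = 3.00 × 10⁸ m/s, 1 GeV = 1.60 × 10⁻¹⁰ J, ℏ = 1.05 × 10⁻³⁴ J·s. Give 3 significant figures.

1.31 × 10³⁵ J/m³

[E]/[L]³ = [E]⁴/(ℏc)³; restore (ℏc)⁻³.
1 GeV⁴ → 1/(ℏc)³ × (1 GeV in J)⁴ = 2.10 × 10³⁷ J/m³.
Result: 6.25 × 10⁻³ × 2.10 × 10³⁷ = 1.31 × 10³⁵ J/m³.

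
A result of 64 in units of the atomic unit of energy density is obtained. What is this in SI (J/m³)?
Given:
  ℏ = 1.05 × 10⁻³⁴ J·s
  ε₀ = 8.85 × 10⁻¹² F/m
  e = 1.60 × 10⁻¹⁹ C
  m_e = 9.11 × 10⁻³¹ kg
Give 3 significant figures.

One atomic unit of energy density: u_au = E_h/a₀³ = m_e⁴e¹⁰/((4πε₀)⁵ℏ⁸) = 3.01 × 10¹³ J/m³.
64 × 3.01 × 10¹³ J/m³ = 1.93 × 10¹⁵ J/m³

1.93 × 10¹⁵ J/m³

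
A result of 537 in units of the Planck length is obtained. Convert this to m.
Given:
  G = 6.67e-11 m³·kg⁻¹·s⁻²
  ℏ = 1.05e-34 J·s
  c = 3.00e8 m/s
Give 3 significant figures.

One Planck length: ℓ_P = √(ℏG/c³) = 1.61e-35 m.
537 × 1.61e-35 m = 8.65e-33 m

8.65e-33 m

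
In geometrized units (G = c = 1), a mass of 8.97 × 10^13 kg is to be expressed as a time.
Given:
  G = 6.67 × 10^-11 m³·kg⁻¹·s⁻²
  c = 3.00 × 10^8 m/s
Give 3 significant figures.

Mass → time via G/c³.
8.97 × 10^13 kg × (G/c³) = 2.22 × 10^-22 s

2.22 × 10^-22 s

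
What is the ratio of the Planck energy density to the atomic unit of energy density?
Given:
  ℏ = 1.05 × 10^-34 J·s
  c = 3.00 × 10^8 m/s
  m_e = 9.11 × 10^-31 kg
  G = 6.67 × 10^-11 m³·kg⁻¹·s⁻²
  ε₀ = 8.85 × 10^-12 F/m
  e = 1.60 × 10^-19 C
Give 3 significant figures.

1.55 × 10^100

Planck energy density: u_P = c⁷/(ℏG²) = 4.68 × 10^113 J/m³
atomic unit of energy density: u_au = E_h/a₀³ = m_e⁴e¹⁰/((4πε₀)⁵ℏ⁸) = 3.01 × 10^13 J/m³
ratio = 4.68 × 10^113 / 3.01 × 10^13 = 1.55 × 10^100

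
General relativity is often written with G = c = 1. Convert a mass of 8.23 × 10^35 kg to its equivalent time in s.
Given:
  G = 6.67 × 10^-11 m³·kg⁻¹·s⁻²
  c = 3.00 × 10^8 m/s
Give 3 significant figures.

2.03 s

Mass → time via G/c³.
8.23 × 10^35 kg × (G/c³) = 2.03 s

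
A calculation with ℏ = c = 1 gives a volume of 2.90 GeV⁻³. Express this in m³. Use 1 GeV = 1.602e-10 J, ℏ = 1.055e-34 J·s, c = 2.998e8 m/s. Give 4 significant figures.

2.232e-47 m³

Volume is [L]³ = [E]⁻³·(ℏc)³.
1 GeV⁻³ → (ℏc)³ × (1 GeV in J)⁻³ = 7.696e-48 m³.
Result: 2.90 × 7.696e-48 = 2.232e-47 m³.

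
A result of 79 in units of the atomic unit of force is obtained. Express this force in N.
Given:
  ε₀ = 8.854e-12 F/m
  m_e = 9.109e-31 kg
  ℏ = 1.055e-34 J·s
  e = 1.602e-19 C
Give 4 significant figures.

6.494e-6 N

One atomic unit of force: F_au = E_h/a₀ = m_e²e⁶/((4πε₀)³ℏ⁴) = 8.220e-8 N.
79 × 8.220e-8 N = 6.494e-6 N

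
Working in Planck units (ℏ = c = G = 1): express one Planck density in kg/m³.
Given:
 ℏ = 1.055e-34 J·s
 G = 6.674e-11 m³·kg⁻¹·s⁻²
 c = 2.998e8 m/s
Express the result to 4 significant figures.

Dimensional analysis gives ρ_P = c⁵/(ℏG²).
  = 2.422e42 / 4.699e-55
  = 5.154e96 kg/m³

5.154e96 kg/m³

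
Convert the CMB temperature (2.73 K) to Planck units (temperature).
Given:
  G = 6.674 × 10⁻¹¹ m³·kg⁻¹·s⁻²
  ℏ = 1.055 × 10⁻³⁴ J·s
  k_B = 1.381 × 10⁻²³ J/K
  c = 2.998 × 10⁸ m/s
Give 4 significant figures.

1.927 × 10⁻³²

Planck temperature: T_P = √(ℏc⁵/G) / k_B = 1.417 × 10³² K.
2.73 / 1.417 × 10³² = 1.927 × 10⁻³²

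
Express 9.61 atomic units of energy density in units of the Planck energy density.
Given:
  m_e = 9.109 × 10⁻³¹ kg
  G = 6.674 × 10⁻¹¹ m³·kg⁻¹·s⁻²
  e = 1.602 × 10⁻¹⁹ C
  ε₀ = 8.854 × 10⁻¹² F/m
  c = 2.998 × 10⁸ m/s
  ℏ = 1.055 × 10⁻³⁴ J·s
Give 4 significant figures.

atomic unit of energy density: u_au = E_h/a₀³ = m_e⁴e¹⁰/((4πε₀)⁵ℏ⁸) = 2.929 × 10¹³ J/m³
Planck energy density: u_P = c⁷/(ℏG²) = 4.632 × 10¹¹³ J/m³
9.61 × 2.929 × 10¹³ / 4.632 × 10¹¹³ = 6.077 × 10⁻¹⁰⁰

6.077 × 10⁻¹⁰⁰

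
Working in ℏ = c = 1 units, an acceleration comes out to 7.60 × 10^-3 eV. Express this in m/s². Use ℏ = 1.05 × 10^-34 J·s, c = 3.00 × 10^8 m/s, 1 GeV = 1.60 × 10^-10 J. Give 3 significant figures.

3.47 × 10^21 m/s²

Acceleration is [L]/[T]² = c·[E]/ℏ.
1 GeV → c/ℏ × (1 GeV in J) = 4.57 × 10^32 m/s².
Convert the energy scale: 7.60 × 10^-3 eV = 7.60 × 10^-12 GeV.
Result: 7.60 × 10^-12 × 4.57 × 10^32 = 3.47 × 10^21 m/s².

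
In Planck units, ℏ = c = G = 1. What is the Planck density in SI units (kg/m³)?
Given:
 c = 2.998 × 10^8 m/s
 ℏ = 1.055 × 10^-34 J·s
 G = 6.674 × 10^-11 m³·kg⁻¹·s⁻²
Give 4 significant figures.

From ℏ = c = G = 1 the density scale is ρ_P = c⁵/(ℏG²).
  = 2.422 × 10^42 / 4.699 × 10^-55
  = 5.154 × 10^96 kg/m³

5.154 × 10^96 kg/m³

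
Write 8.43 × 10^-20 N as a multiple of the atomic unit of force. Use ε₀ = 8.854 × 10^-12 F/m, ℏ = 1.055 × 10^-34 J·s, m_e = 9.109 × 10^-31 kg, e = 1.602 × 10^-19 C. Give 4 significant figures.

1.026 × 10^-12

atomic unit of force: F_au = E_h/a₀ = m_e²e⁶/((4πε₀)³ℏ⁴) = 8.220 × 10^-8 N.
8.43 × 10^-20 / 8.220 × 10^-8 = 1.026 × 10^-12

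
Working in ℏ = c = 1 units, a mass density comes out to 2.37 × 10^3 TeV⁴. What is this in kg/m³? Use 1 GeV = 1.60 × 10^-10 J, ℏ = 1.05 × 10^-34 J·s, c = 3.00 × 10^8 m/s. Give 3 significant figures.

5.52 × 10^35 kg/m³

Mass density is [E]/(c²[L]³) = [E]⁴/(ℏ³c⁵).
1 GeV⁴ → 1/(ℏ³c⁵) × (1 GeV in J)⁴ = 2.33 × 10^20 kg/m³.
Convert the energy scale: 2.37 × 10^3 TeV⁴ = 2.37 × 10^15 GeV⁴.
Result: 2.37 × 10^15 × 2.33 × 10^20 = 5.52 × 10^35 kg/m³.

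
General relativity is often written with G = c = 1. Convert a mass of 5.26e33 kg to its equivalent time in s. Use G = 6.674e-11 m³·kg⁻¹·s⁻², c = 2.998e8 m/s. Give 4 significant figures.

0.01303 s

Mass → time via G/c³.
5.26e33 kg × (G/c³) = 0.01303 s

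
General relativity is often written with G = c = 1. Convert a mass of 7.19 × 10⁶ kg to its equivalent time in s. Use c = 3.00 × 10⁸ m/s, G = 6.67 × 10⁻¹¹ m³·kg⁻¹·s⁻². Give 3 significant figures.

Mass → time via G/c³.
7.19 × 10⁶ kg × (G/c³) = 1.78 × 10⁻²⁹ s

1.78 × 10⁻²⁹ s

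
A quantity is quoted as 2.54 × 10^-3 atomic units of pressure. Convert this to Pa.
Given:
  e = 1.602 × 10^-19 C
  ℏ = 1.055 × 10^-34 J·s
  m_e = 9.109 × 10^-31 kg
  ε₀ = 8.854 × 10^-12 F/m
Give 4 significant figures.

One atomic unit of pressure: P_au = E_h/a₀³ = m_e⁴e¹⁰/((4πε₀)⁵ℏ⁸) = 2.929 × 10^13 Pa.
2.54 × 10^-3 × 2.929 × 10^13 Pa = 7.440 × 10^10 Pa

7.440 × 10^10 Pa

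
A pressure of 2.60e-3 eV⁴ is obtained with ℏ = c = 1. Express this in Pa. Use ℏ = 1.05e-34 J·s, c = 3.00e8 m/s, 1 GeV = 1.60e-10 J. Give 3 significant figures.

0.0545 Pa

Pressure is [E]/[L]³ = [E]⁴/(ℏc)³.
1 GeV⁴ → 1/(ℏc)³ × (1 GeV in J)⁴ = 2.10e37 Pa.
Convert the energy scale: 2.60e-3 eV⁴ = 2.60e-39 GeV⁴.
Result: 2.60e-39 × 2.10e37 = 0.0545 Pa.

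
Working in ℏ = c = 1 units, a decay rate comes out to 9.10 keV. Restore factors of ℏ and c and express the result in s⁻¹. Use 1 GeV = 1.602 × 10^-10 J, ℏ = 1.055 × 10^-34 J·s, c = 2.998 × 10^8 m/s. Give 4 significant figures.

A rate is [E]/ℏ; divide by ℏ.
1 GeV → 1/ℏ × (1 GeV in J) = 1.518 × 10^24 s⁻¹.
Convert the energy scale: 9.10 keV = 9.10 × 10^-6 GeV.
Result: 9.10 × 10^-6 × 1.518 × 10^24 = 1.382 × 10^19 s⁻¹.

1.382 × 10^19 s⁻¹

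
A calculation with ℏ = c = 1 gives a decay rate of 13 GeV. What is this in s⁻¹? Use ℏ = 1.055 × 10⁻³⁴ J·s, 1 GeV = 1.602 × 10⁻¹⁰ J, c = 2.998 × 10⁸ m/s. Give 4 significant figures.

A rate is [E]/ℏ; divide by ℏ.
1 GeV → 1/ℏ × (1 GeV in J) = 1.518 × 10²⁴ s⁻¹.
Result: 13 × 1.518 × 10²⁴ = 1.974 × 10²⁵ s⁻¹.

1.974 × 10²⁵ s⁻¹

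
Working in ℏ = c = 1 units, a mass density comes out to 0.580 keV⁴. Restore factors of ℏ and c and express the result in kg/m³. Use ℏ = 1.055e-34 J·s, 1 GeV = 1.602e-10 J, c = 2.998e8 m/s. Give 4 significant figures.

Mass density is [E]/(c²[L]³) = [E]⁴/(ℏ³c⁵).
1 GeV⁴ → 1/(ℏ³c⁵) × (1 GeV in J)⁴ = 2.316e20 kg/m³.
Convert the energy scale: 0.580 keV⁴ = 5.80e-25 GeV⁴.
Result: 5.80e-25 × 2.316e20 = 1.343e-4 kg/m³.

1.343e-4 kg/m³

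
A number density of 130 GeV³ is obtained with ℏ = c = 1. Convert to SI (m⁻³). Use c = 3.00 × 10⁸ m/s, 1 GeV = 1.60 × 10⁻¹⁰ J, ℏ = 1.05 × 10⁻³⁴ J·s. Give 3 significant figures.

1.70 × 10⁴⁹ m⁻³

Number density is [L]⁻³ = [E]³/(ℏc)³.
1 GeV³ → 1/(ℏc)³ × (1 GeV in J)³ = 1.31 × 10⁴⁷ m⁻³.
Result: 130 × 1.31 × 10⁴⁷ = 1.70 × 10⁴⁹ m⁻³.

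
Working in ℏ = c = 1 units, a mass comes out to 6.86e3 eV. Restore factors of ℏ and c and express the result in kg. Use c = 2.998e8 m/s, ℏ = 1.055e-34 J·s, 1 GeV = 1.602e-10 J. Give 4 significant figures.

Mass is [E]/c²; divide by c².
1 GeV → 1/c² × (1 GeV in J) = 1.782e-27 kg.
Convert the energy scale: 6.86e3 eV = 6.86e-6 GeV.
Result: 6.86e-6 × 1.782e-27 = 1.223e-32 kg.

1.223e-32 kg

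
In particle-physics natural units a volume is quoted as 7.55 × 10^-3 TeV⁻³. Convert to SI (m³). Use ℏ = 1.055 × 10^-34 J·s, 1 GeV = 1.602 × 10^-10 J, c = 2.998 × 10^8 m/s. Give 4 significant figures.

5.810 × 10^-59 m³

Volume is [L]³ = [E]⁻³·(ℏc)³.
1 GeV⁻³ → (ℏc)³ × (1 GeV in J)⁻³ = 7.696 × 10^-48 m³.
Convert the energy scale: 7.55 × 10^-3 TeV⁻³ = 7.55 × 10^-12 GeV⁻³.
Result: 7.55 × 10^-12 × 7.696 × 10^-48 = 5.810 × 10^-59 m³.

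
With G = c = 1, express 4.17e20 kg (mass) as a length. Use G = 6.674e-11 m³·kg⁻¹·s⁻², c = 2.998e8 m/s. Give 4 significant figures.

3.096e-7 m

In G = c = 1 units mass has dimensions of length; the conversion factor is G/c².
4.17e20 kg × (G/c²) = 3.096e-7 m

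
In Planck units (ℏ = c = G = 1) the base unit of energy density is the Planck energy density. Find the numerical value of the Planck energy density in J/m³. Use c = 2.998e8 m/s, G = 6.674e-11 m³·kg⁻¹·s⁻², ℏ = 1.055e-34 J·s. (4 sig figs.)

u_P = c⁷/(ℏG²)
  = 2.177e59 / 4.699e-55
  = 4.632e113 J/m³

4.632e113 J/m³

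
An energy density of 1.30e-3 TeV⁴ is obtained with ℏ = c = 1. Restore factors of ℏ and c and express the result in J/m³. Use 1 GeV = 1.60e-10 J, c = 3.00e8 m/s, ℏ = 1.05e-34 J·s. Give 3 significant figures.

2.73e46 J/m³

[E]/[L]³ = [E]⁴/(ℏc)³; restore (ℏc)⁻³.
1 GeV⁴ → 1/(ℏc)³ × (1 GeV in J)⁴ = 2.10e37 J/m³.
Convert the energy scale: 1.30e-3 TeV⁴ = 1.30e9 GeV⁴.
Result: 1.30e9 × 2.10e37 = 2.73e46 J/m³.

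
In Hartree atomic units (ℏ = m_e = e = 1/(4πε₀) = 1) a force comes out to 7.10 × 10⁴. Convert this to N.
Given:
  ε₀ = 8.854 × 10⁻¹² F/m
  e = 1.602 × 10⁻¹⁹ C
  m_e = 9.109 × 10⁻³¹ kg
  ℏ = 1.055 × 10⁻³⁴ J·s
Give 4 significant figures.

One atomic unit of force: F_au = E_h/a₀ = m_e²e⁶/((4πε₀)³ℏ⁴) = 8.220 × 10⁻⁸ N.
7.10 × 10⁴ × 8.220 × 10⁻⁸ N = 5.836 × 10⁻³ N

5.836 × 10⁻³ N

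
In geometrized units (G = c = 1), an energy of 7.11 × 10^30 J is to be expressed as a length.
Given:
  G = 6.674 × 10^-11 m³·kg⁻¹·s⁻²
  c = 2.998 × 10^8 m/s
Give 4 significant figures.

5.874 × 10^-14 m

Energy → length via G/c⁴.
7.11 × 10^30 J × (G/c⁴) = 5.874 × 10^-14 m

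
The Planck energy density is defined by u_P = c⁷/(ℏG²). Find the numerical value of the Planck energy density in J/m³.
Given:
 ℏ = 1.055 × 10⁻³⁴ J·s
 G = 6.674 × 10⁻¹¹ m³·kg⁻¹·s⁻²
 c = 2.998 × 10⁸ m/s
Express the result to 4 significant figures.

4.632 × 10¹¹³ J/m³

u_P = c⁷/(ℏG²)
  = 2.177 × 10⁵⁹ / 4.699 × 10⁻⁵⁵
  = 4.632 × 10¹¹³ J/m³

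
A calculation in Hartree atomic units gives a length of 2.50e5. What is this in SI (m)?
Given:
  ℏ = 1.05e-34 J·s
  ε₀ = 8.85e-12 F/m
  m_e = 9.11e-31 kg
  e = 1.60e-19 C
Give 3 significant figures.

One Bohr radius: a₀ = 4πε₀ℏ²/(m_e e²) = 5.26e-11 m.
2.50e5 × 5.26e-11 m = 1.31e-5 m

1.31e-5 m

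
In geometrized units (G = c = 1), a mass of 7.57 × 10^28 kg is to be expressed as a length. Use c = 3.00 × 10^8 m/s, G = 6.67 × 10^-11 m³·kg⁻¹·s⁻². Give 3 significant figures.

56.1 m

In G = c = 1 units mass has dimensions of length; the conversion factor is G/c².
7.57 × 10^28 kg × (G/c²) = 56.1 m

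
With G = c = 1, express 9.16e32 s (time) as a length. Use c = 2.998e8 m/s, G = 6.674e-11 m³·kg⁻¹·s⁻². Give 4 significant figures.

2.746e41 m

Time → length via c.
9.16e32 s × (c) = 2.746e41 m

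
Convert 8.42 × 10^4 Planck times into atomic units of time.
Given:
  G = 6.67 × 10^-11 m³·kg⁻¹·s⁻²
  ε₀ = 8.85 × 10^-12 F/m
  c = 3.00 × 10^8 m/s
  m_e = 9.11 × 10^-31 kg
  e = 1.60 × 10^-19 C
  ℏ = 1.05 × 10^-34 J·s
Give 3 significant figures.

1.88 × 10^-22

Planck time: t_P = √(ℏG/c⁵) = 5.37 × 10^-44 s
atomic unit of time: τ_au = (4πε₀)²ℏ³/(m_e e⁴) = 2.40 × 10^-17 s
8.42 × 10^4 × 5.37 × 10^-44 / 2.40 × 10^-17 = 1.88 × 10^-22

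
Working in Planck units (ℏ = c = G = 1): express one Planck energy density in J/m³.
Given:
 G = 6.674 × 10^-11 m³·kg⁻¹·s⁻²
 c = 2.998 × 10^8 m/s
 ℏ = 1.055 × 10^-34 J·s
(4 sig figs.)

The unique combination of the constants set to 1 with dimensions of energy density is u_P = c⁷/(ℏG²).
  = 2.177 × 10^59 / 4.699 × 10^-55
  = 4.632 × 10^113 J/m³

4.632 × 10^113 J/m³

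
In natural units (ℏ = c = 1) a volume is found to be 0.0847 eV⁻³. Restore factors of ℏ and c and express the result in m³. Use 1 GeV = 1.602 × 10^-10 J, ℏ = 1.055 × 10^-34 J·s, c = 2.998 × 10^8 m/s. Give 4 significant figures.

6.519 × 10^-22 m³

Volume is [L]³ = [E]⁻³·(ℏc)³.
1 GeV⁻³ → (ℏc)³ × (1 GeV in J)⁻³ = 7.696 × 10^-48 m³.
Convert the energy scale: 0.0847 eV⁻³ = 8.47 × 10^25 GeV⁻³.
Result: 8.47 × 10^25 × 7.696 × 10^-48 = 6.519 × 10^-22 m³.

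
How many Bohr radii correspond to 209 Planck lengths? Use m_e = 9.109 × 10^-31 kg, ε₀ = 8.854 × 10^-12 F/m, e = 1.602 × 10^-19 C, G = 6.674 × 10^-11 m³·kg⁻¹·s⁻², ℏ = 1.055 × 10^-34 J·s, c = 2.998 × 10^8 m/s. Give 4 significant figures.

6.378 × 10^-23

Planck length: ℓ_P = √(ℏG/c³) = 1.616 × 10^-35 m
Bohr radius: a₀ = 4πε₀ℏ²/(m_e e²) = 5.297 × 10^-11 m
209 × 1.616 × 10^-35 / 5.297 × 10^-11 = 6.378 × 10^-23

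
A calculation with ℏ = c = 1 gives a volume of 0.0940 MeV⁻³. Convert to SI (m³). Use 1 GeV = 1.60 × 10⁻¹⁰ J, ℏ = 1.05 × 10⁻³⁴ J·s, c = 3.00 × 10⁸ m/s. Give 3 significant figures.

7.17 × 10⁻⁴⁰ m³

Volume is [L]³ = [E]⁻³·(ℏc)³.
1 GeV⁻³ → (ℏc)³ × (1 GeV in J)⁻³ = 7.63 × 10⁻⁴⁸ m³.
Convert the energy scale: 0.0940 MeV⁻³ = 9.40 × 10⁷ GeV⁻³.
Result: 9.40 × 10⁷ × 7.63 × 10⁻⁴⁸ = 7.17 × 10⁻⁴⁰ m³.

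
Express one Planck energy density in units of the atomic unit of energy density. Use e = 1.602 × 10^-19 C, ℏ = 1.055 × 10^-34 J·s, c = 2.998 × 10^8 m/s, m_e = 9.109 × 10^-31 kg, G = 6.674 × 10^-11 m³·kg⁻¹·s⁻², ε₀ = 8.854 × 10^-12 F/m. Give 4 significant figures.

1.581 × 10^100

Planck energy density: u_P = c⁷/(ℏG²) = 4.632 × 10^113 J/m³
atomic unit of energy density: u_au = E_h/a₀³ = m_e⁴e¹⁰/((4πε₀)⁵ℏ⁸) = 2.929 × 10^13 J/m³
ratio = 4.632 × 10^113 / 2.929 × 10^13 = 1.581 × 10^100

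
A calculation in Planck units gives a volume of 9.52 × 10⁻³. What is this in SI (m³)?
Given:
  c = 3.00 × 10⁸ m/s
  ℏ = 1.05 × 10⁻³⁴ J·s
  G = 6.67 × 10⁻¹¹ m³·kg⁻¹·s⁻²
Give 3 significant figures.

One Planck volume: V_P = (ℏG/c³)^(3/2) = 4.18 × 10⁻¹⁰⁵ m³.
9.52 × 10⁻³ × 4.18 × 10⁻¹⁰⁵ m³ = 3.98 × 10⁻¹⁰⁷ m³

3.98 × 10⁻¹⁰⁷ m³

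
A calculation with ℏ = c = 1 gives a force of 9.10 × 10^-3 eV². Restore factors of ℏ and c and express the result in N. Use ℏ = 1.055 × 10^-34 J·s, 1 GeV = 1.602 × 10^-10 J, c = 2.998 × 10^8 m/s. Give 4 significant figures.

Force is [E]/[L] = [E]²/(ℏc); restore (ℏc)⁻¹.
1 GeV² → 1/(ℏc) × (1 GeV in J)² = 8.114 × 10^5 N.
Convert the energy scale: 9.10 × 10^-3 eV² = 9.10 × 10^-21 GeV².
Result: 9.10 × 10^-21 × 8.114 × 10^5 = 7.384 × 10^-15 N.

7.384 × 10^-15 N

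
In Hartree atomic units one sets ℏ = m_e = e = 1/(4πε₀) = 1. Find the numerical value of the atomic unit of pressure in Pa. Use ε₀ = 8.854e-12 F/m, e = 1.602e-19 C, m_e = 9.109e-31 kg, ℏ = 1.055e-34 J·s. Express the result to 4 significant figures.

P_au = E_h/a₀³ = m_e⁴e¹⁰/((4πε₀)⁵ℏ⁸)
E_h = 4.354e-18 J
a₀ = 5.297e-11 m
E_h/a₀³ = 2.929e13 Pa

2.929e13 Pa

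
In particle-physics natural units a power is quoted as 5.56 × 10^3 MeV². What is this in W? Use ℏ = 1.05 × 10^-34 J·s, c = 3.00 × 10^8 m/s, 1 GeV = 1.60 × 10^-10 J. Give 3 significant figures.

1.36 × 10^12 W

Power is [E]/[T] = [E]²/ℏ.
1 GeV² → 1/ℏ × (1 GeV in J)² = 2.44 × 10^14 W.
Convert the energy scale: 5.56 × 10^3 MeV² = 5.56 × 10^-3 GeV².
Result: 5.56 × 10^-3 × 2.44 × 10^14 = 1.36 × 10^12 W.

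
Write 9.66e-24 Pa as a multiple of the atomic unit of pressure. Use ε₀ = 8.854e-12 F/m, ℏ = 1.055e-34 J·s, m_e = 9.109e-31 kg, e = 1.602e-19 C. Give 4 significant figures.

3.298e-37

atomic unit of pressure: P_au = E_h/a₀³ = m_e⁴e¹⁰/((4πε₀)⁵ℏ⁸) = 2.929e13 Pa.
9.66e-24 / 2.929e13 = 3.298e-37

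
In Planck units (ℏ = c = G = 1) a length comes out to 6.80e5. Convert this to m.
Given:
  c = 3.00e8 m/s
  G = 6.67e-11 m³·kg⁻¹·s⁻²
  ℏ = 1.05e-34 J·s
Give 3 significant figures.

1.10e-29 m

One Planck length: ℓ_P = √(ℏG/c³) = 1.61e-35 m.
6.80e5 × 1.61e-35 m = 1.10e-29 m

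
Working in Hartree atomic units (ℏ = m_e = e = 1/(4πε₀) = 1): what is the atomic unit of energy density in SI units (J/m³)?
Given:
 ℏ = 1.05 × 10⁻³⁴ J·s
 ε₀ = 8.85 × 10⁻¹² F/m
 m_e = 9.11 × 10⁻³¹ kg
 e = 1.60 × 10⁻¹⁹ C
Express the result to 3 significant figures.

From ℏ = m_e = e = 1/(4πε₀) = 1 the energy density scale is u_au = E_h/a₀³ = m_e⁴e¹⁰/((4πε₀)⁵ℏ⁸).
E_h = 4.38 × 10⁻¹⁸ J
a₀ = 5.26 × 10⁻¹¹ m
E_h/a₀³ = 3.01 × 10¹³ J/m³

3.01 × 10¹³ J/m³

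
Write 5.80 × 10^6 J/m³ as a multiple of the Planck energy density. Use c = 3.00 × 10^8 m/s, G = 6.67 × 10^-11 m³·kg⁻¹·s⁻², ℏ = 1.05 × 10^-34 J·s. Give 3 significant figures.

Planck energy density: u_P = c⁷/(ℏG²) = 4.68 × 10^113 J/m³.
5.80 × 10^6 / 4.68 × 10^113 = 1.24 × 10^-107

1.24 × 10^-107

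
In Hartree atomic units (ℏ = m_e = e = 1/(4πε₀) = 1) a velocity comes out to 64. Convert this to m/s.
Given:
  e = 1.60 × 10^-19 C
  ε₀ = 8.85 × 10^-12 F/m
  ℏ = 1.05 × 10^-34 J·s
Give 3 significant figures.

1.40 × 10^8 m/s

One atomic unit of velocity: v_au = e²/(4πε₀ℏ) = 2.19 × 10^6 m/s.
64 × 2.19 × 10^6 m/s = 1.40 × 10^8 m/s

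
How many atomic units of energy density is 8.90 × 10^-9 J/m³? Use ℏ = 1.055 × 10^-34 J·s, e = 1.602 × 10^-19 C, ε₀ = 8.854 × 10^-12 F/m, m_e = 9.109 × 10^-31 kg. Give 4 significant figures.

3.038 × 10^-22

atomic unit of energy density: u_au = E_h/a₀³ = m_e⁴e¹⁰/((4πε₀)⁵ℏ⁸) = 2.929 × 10^13 J/m³.
8.90 × 10^-9 / 2.929 × 10^13 = 3.038 × 10^-22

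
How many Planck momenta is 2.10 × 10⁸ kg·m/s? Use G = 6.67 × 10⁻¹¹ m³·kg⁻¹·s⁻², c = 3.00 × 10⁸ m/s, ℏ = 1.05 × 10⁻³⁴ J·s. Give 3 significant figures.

Planck momentum: p_P = √(ℏc³/G) = 6.52 kg·m/s.
2.10 × 10⁸ / 6.52 = 3.22 × 10⁷

3.22 × 10⁷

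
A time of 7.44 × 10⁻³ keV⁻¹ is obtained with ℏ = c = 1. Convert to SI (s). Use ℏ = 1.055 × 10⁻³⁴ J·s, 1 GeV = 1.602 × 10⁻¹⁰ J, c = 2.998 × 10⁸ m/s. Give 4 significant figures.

A time is [E]⁻¹ in ℏ=c=1; restore one factor of ℏ.
1 GeV⁻¹ → ℏ × (1 GeV in J)⁻¹ = 6.586 × 10⁻²⁵ s.
Convert the energy scale: 7.44 × 10⁻³ keV⁻¹ = 7.44 × 10³ GeV⁻¹.
Result: 7.44 × 10³ × 6.586 × 10⁻²⁵ = 4.900 × 10⁻²¹ s.

4.900 × 10⁻²¹ s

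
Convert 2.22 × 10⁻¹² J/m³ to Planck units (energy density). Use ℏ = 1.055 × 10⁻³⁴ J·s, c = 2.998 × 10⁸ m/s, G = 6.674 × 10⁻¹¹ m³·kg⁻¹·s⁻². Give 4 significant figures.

Planck energy density: u_P = c⁷/(ℏG²) = 4.632 × 10¹¹³ J/m³.
2.22 × 10⁻¹² / 4.632 × 10¹¹³ = 4.792 × 10⁻¹²⁶

4.792 × 10⁻¹²⁶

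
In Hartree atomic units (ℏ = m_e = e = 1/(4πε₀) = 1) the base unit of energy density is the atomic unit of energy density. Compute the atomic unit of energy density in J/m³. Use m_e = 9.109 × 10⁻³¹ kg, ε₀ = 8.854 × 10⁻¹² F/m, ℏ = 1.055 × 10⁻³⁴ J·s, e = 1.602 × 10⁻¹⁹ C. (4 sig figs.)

2.929 × 10¹³ J/m³

u_au = E_h/a₀³ = m_e⁴e¹⁰/((4πε₀)⁵ℏ⁸)
E_h = 4.354 × 10⁻¹⁸ J
a₀ = 5.297 × 10⁻¹¹ m
E_h/a₀³ = 2.929 × 10¹³ J/m³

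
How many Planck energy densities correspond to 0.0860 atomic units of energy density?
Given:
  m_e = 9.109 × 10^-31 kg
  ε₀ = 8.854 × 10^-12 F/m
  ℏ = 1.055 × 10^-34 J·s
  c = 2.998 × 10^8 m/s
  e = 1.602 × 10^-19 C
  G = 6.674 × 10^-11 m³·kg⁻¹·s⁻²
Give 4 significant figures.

atomic unit of energy density: u_au = E_h/a₀³ = m_e⁴e¹⁰/((4πε₀)⁵ℏ⁸) = 2.929 × 10^13 J/m³
Planck energy density: u_P = c⁷/(ℏG²) = 4.632 × 10^113 J/m³
0.0860 × 2.929 × 10^13 / 4.632 × 10^113 = 5.438 × 10^-102

5.438 × 10^-102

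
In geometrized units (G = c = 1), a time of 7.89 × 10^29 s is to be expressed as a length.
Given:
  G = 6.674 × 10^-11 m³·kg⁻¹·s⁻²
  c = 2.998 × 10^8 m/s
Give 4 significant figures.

Time → length via c.
7.89 × 10^29 s × (c) = 2.365 × 10^38 m

2.365 × 10^38 m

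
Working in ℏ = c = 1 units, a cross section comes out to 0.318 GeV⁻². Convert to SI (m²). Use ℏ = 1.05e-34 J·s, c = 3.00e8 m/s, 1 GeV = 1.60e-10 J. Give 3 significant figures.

1.23e-32 m²

Area is [L]² = [E]⁻²·(ℏc)²; restore (ℏc)².
1 GeV⁻² → (ℏc)² × (1 GeV in J)⁻² = 3.88e-32 m².
Result: 0.318 × 3.88e-32 = 1.23e-32 m².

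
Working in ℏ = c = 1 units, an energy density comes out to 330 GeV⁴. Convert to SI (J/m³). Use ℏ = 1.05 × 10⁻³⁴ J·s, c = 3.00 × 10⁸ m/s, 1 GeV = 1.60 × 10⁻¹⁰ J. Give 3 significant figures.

6.92 × 10³⁹ J/m³

[E]/[L]³ = [E]⁴/(ℏc)³; restore (ℏc)⁻³.
1 GeV⁴ → 1/(ℏc)³ × (1 GeV in J)⁴ = 2.10 × 10³⁷ J/m³.
Result: 330 × 2.10 × 10³⁷ = 6.92 × 10³⁹ J/m³.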